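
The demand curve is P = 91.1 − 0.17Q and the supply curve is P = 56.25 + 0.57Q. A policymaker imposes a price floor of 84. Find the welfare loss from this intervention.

10.51

Competitive equilibrium: 91.1 − 0.17Q = 56.25 + 0.57Q → Q* = 47.0946, P* = 83.0939.
At the floor P = 84, quantity demanded = (91.1 − 84)/0.17 = 41.7647.
Sellers' marginal cost at Q' = 41.7647: 56.25 + 0.57·41.7647 = 80.0559.
ΔQ = 47.0946 − 41.7647 = 5.3299; wedge = 84 − 80.0559 = 3.9441.
Deadweight loss = ½ × 5.3299 × 3.9441 = 10.51.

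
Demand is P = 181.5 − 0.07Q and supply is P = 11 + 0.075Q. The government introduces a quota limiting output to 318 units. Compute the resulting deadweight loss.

53354.73

Competitive equilibrium: 181.5 − 0.07Q = 11 + 0.075Q → Q* = 1175.8621, P* = 99.1897.
At Q = 318: demand price = 181.5 − 0.07·318 = 159.24; supply price = 11 + 0.075·318 = 34.85.
ΔQ = 1175.8621 − 318 = 857.8621; wedge = 159.24 − 34.85 = 124.39.
DWL = ½ × 857.8621 × 124.39 = 53354.73.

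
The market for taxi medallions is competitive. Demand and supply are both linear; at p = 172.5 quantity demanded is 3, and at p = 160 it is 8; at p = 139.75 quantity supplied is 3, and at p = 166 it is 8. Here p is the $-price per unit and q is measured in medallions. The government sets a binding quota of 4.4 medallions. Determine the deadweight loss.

Demand slope = (160 − 172.5)/(8 − 3) = −2.5, so p = 180 − 2.5q.
Supply slope = (166 − 139.75)/(8 − 3) = 5.25, so p = 124 + 5.25q.
Competitive equilibrium: 180 − 2.5q = 124 + 5.25q → q* = 7.2258, p* = 161.9355.
At q = 4.4: demand price = 180 − 2.5·4.4 = 169; supply price = 124 + 5.25·4.4 = 147.1.
Δq = 7.2258 − 4.4 = 2.8258; wedge = 169 − 147.1 = 21.9.
DWL = ½ × 2.8258 × 21.9 = $30.94.

$30.94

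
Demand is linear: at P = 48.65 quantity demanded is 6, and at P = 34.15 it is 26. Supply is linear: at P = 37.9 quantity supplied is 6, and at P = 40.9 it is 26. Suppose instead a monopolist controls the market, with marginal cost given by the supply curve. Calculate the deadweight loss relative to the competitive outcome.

30.04

Demand slope = (34.15 − 48.65)/(26 − 6) = −0.725, so P = 53 − 0.725Q.
Supply slope = (40.9 − 37.9)/(26 − 6) = 0.15, so P = 37 + 0.15Q.
Competitive equilibrium: 53 − 0.725Q = 37 + 0.15Q → Q* = 18.2857, P* = 39.7429.
Marginal revenue: MR = 53 − 1.45Q. Set MR = MC: 53 − 1.45Q = 37 + 0.15Q → Q_m = 10.
Price P_m = 53 − 0.725·10 = 45.75; MC(Q_m) = 37 + 0.15·10 = 38.5.
Competitive Q* = 18.2857, so ΔQ = 8.2857; wedge = 45.75 − 38.5 = 7.25.
Welfare loss = ½ × 8.2857 × 7.25 = 30.04.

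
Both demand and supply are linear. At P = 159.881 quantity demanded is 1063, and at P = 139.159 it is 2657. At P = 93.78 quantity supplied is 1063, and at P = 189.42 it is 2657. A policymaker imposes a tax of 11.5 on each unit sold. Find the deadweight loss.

Demand slope = (139.159 − 159.881)/(2657 − 1063) = −0.013, so P = 173.7 − 0.013Q.
Supply slope = (189.42 − 93.78)/(2657 − 1063) = 0.06, so P = 30 + 0.06Q.
Competitive equilibrium: 173.7 − 0.013Q = 30 + 0.06Q → Q* = 1968.4932, P* = 148.1096.
With the tax, the buyer price exceeds the seller price by 11.5: (173.7 − 0.013Q) − (30 + 0.06Q) = 11.5 → Q' = 1810.9589.
ΔQ = 1968.4932 − 1810.9589 = 157.5343; the wedge equals the tax, 11.5.
Deadweight loss = ½ × 157.5343 × 11.5 = 905.82.

905.82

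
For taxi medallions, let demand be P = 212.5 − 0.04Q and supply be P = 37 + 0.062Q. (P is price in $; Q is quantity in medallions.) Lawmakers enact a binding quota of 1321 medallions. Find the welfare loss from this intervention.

$8143.21

Competitive equilibrium: 212.5 − 0.04Q = 37 + 0.062Q → Q* = 1720.5882, P* = 143.6765.
At Q = 1321: demand price = 212.5 − 0.04·1321 = 159.66; supply price = 37 + 0.062·1321 = 118.902.
ΔQ = 1720.5882 − 1321 = 399.5882; wedge = 159.66 − 118.902 = 40.758.
Welfare loss = ½ × 399.5882 × 40.758 = $8143.21.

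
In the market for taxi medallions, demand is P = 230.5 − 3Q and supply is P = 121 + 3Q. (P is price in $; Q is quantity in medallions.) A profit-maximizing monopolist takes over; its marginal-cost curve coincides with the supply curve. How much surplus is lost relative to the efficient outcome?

$111.02

Competitive equilibrium: 230.5 − 3Q = 121 + 3Q → Q* = 18.25, P* = 175.75.
Marginal revenue: MR = 230.5 − 6Q. Set MR = MC: 230.5 − 6Q = 121 + 3Q → Q_m = 12.1667.
Price P_m = 230.5 − 3·12.1667 = 193.9999; MC(Q_m) = 121 + 3·12.1667 = 157.5001.
Competitive Q* = 18.25, so ΔQ = 6.0833; wedge = 193.9999 − 157.5001 = 36.4998.
Deadweight loss = ½ × 6.0833 × 36.4998 = $111.02.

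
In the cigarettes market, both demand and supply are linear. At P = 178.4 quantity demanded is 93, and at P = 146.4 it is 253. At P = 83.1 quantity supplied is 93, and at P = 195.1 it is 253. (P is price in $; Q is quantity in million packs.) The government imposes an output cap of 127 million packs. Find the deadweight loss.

$2325.61 million

Demand slope = (146.4 − 178.4)/(253 − 93) = −0.2, so P = 197 − 0.2Q.
Supply slope = (195.1 − 83.1)/(253 − 93) = 0.7, so P = 18 + 0.7Q.
Competitive equilibrium: 197 − 0.2Q = 18 + 0.7Q → Q* = 198.8889, P* = 157.2222.
At Q = 127: demand price = 197 − 0.2·127 = 171.6; supply price = 18 + 0.7·127 = 106.9.
ΔQ = 198.8889 − 127 = 71.8889; wedge = 171.6 − 106.9 = 64.7.
The triangle = ½ × 71.8889 × 64.7 = $2325.61 million.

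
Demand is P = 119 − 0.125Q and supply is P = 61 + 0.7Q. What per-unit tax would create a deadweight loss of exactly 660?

33

Competitive equilibrium: 119 − 0.125Q = 61 + 0.7Q → Q* = 70.303, P* = 110.2121.
A tax t gives ΔQ = t/0.825 and wedge t, so DWL = t²/1.65.
t²/1.65 = 660 → t² = 1089 → t = 33.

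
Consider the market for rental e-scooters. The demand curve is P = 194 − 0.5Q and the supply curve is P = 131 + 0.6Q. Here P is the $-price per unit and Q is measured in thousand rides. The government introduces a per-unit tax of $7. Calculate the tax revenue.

Competitive equilibrium: 194 − 0.5Q = 131 + 0.6Q → Q* = 57.2727, P* = 165.3636.
With the tax, the buyer price exceeds the seller price by 7: (194 − 0.5Q) − (131 + 0.6Q) = 7 → Q' = 50.9091.
Tax revenue = 7 × 50.9091 = $356.36 thousand.

$356.36 thousand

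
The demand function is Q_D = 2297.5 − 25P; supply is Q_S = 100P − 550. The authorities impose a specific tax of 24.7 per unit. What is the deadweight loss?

6100.90

In inverse form: demand P = 91.9 − 0.04Q, supply P = 5.5 + 0.01Q.
Competitive equilibrium: 91.9 − 0.04Q = 5.5 + 0.01Q → Q* = 1728, P* = 22.78.
With the tax, the buyer price exceeds the seller price by 24.7: (91.9 − 0.04Q) − (5.5 + 0.01Q) = 24.7 → Q' = 1234.
ΔQ = 1728 − 1234 = 494; the wedge equals the tax, 24.7.
The triangle = ½ × 494 × 24.7 = 6100.90.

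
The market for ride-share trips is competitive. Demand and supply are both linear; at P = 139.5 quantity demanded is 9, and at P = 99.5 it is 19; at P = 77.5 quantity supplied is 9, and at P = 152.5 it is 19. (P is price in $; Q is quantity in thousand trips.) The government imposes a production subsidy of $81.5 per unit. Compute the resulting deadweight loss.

$288.79 thousand

Demand slope = (99.5 − 139.5)/(19 − 9) = −4, so P = 175.5 − 4Q.
Supply slope = (152.5 − 77.5)/(19 − 9) = 7.5, so P = 10 + 7.5Q.
Competitive equilibrium: 175.5 − 4Q = 10 + 7.5Q → Q* = 14.3913, P* = 117.93478.
The subsidy lowers effective supply by 81.5: P = 7.5Q − 71.5.
New quantity: 175.5 − 4Q = 7.5Q − 71.5 → Q' = 21.47826.
Overproduction ΔQ = 21.47826 − 14.3913 = 7.08696; wedge = subsidy = 81.5.
Welfare loss = ½ × 7.08696 × 81.5 = $288.79 thousand.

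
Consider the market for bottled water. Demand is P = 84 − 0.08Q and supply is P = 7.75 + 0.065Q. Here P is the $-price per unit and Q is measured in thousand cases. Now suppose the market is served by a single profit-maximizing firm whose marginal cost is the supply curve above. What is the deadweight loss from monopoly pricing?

$2534.53 thousand

Competitive equilibrium: 84 − 0.08Q = 7.75 + 0.065Q → Q* = 525.86207, P* = 41.93103.
Marginal revenue: MR = 84 − 0.16Q. Set MR = MC: 84 − 0.16Q = 7.75 + 0.065Q → Q_m = 338.88889.
Price P_m = 84 − 0.08·338.88889 = 56.88889; MC(Q_m) = 7.75 + 0.065·338.88889 = 29.77778.
Competitive Q* = 525.86207, so ΔQ = 186.97318; wedge = 56.88889 − 29.77778 = 27.11111.
DWL = ½ × 186.97318 × 27.11111 = $2534.53 thousand.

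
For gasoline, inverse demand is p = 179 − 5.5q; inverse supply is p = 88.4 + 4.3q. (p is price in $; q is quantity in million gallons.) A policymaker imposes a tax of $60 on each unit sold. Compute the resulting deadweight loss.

Competitive equilibrium: 179 − 5.5q = 88.4 + 4.3q → q* = 9.2449, p* = 128.15306.
With the tax, the buyer price exceeds the seller price by 60: (179 − 5.5q) − (88.4 + 4.3q) = 60 → q' = 3.12245.
Δq = 9.2449 − 3.12245 = 6.12245; the wedge equals the tax, 60.
Deadweight loss = ½ × 6.12245 × 60 = $183.67 million.

$183.67 million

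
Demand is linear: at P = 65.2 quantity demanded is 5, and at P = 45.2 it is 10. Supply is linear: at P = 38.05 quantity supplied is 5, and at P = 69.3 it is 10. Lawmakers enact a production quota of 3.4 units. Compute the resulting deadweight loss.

92.52

Demand slope = (45.2 − 65.2)/(10 − 5) = −4, so P = 85.2 − 4Q.
Supply slope = (69.3 − 38.05)/(10 − 5) = 6.25, so P = 6.8 + 6.25Q.
Competitive equilibrium: 85.2 − 4Q = 6.8 + 6.25Q → Q* = 7.6488, P* = 54.6049.
At Q = 3.4: demand price = 85.2 − 4·3.4 = 71.6; supply price = 6.8 + 6.25·3.4 = 28.05.
ΔQ = 7.6488 − 3.4 = 4.2488; wedge = 71.6 − 28.05 = 43.55.
DWL = ½ × 4.2488 × 43.55 = 92.52.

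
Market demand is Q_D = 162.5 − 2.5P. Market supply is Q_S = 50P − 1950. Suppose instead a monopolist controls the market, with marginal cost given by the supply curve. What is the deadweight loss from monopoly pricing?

In inverse form: demand P = 65 − 0.4Q, supply P = 39 + 0.02Q.
Competitive equilibrium: 65 − 0.4Q = 39 + 0.02Q → Q* = 61.9048, P* = 40.2381.
Marginal revenue: MR = 65 − 0.8Q. Set MR = MC: 65 − 0.8Q = 39 + 0.02Q → Q_m = 31.7073.
Price P_m = 65 − 0.4·31.7073 = 52.3171; MC(Q_m) = 39 + 0.02·31.7073 = 39.6341.
Competitive Q* = 61.9048, so ΔQ = 30.1975; wedge = 52.3171 − 39.6341 = 12.683.
DWL = ½ × 30.1975 × 12.683 = 191.50.

191.50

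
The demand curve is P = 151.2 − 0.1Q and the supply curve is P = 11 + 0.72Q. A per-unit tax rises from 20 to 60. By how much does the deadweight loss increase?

1951.22

Competitive equilibrium: 151.2 − 0.1Q = 11 + 0.72Q → Q* = 170.9756, P* = 134.1024.
For a per-unit tax t: ΔQ = t/0.82, so DWL = ½·t·(t/0.82) = t²/1.64.
At t = 20: DWL = 243.902. At t = 60: DWL = 2195.122.
Increase = 2195.122 − 243.902 = 1951.22.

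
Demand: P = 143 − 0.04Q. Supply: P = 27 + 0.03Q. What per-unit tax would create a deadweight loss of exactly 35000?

70

Competitive equilibrium: 143 − 0.04Q = 27 + 0.03Q → Q* = 1657.1429, P* = 76.7143.
A tax t gives ΔQ = t/0.07 and wedge t, so DWL = t²/0.14.
t²/0.14 = 35000 → t² = 4900 → t = 70.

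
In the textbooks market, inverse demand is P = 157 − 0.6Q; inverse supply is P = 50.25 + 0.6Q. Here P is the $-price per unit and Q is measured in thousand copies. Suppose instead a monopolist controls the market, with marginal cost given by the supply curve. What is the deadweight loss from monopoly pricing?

$527.57 thousand

Competitive equilibrium: 157 − 0.6Q = 50.25 + 0.6Q → Q* = 88.9583, P* = 103.625.
Marginal revenue: MR = 157 − 1.2Q. Set MR = MC: 157 − 1.2Q = 50.25 + 0.6Q → Q_m = 59.3056.
Price P_m = 157 − 0.6·59.3056 = 121.4166; MC(Q_m) = 50.25 + 0.6·59.3056 = 85.8334.
Competitive Q* = 88.9583, so ΔQ = 29.6527; wedge = 121.4166 − 85.8334 = 35.5832.
Deadweight loss = ½ × 29.6527 × 35.5832 = $527.57 thousand.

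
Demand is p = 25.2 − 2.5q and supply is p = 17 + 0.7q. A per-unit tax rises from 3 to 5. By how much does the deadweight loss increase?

Competitive equilibrium: 25.2 − 2.5q = 17 + 0.7q → q* = 2.5625, p* = 18.7938.
For a per-unit tax t: Δq = t/3.2, so DWL = ½·t·(t/3.2) = t²/6.4.
At t = 3: DWL = 1.406. At t = 5: DWL = 3.906.
Increase = 3.906 − 1.406 = 2.50.

2.50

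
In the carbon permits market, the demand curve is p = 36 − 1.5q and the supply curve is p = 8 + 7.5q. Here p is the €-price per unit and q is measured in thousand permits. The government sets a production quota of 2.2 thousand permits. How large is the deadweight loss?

Competitive equilibrium: 36 − 1.5q = 8 + 7.5q → q* = 3.1111, p* = 31.3333.
At q = 2.2: demand price = 36 − 1.5·2.2 = 32.7; supply price = 8 + 7.5·2.2 = 24.5.
Δq = 3.1111 − 2.2 = 0.9111; wedge = 32.7 − 24.5 = 8.2.
Deadweight loss = ½ × 0.9111 × 8.2 = €3.74 thousand.

€3.74 thousand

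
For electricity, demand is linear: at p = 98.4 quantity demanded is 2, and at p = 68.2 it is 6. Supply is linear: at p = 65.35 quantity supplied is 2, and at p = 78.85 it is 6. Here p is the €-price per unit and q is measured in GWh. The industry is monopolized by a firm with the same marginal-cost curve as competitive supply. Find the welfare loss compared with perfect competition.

Demand slope = (68.2 − 98.4)/(6 − 2) = −7.55, so p = 113.5 − 7.55q.
Supply slope = (78.85 − 65.35)/(6 − 2) = 3.375, so p = 58.6 + 3.375q.
Competitive equilibrium: 113.5 − 7.55q = 58.6 + 3.375q → q* = 5.0252, p* = 75.56.
Marginal revenue: MR = 113.5 − 15.1q. Set MR = MC: 113.5 − 15.1q = 58.6 + 3.375q → q_m = 2.9716.
Price p_m = 113.5 − 7.55·2.9716 = 91.0644; MC(q_m) = 58.6 + 3.375·2.9716 = 68.6292.
Competitive q* = 5.0252, so Δq = 2.0536; wedge = 91.0644 − 68.6292 = 22.4352.
The triangle = ½ × 2.0536 × 22.4352 = €23.04.

€23.04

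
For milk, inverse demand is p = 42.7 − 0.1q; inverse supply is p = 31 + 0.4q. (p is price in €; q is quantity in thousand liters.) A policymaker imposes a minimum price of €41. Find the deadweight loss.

€10.24 thousand

Competitive equilibrium: 42.7 − 0.1q = 31 + 0.4q → q* = 23.4, p* = 40.36.
At the floor p = 41, quantity demanded = (42.7 − 41)/0.1 = 17.
Sellers' marginal cost at q' = 17: 31 + 0.4·17 = 37.8.
Δq = 23.4 − 17 = 6.4; wedge = 41 − 37.8 = 3.2.
Deadweight loss = ½ × 6.4 × 3.2 = €10.24 thousand.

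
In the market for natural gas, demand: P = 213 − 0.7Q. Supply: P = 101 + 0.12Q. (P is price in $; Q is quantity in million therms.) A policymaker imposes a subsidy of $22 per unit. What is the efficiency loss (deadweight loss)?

Competitive equilibrium: 213 − 0.7Q = 101 + 0.12Q → Q* = 136.5854, P* = 117.3902.
The subsidy lowers effective supply by 22: P = 79 + 0.12Q.
New quantity: 213 − 0.7Q = 79 + 0.12Q → Q' = 163.4146.
Overproduction ΔQ = 163.4146 − 136.5854 = 26.8292; wedge = subsidy = 22.
Welfare loss = ½ × 26.8292 × 22 = $295.12 million.

$295.12 million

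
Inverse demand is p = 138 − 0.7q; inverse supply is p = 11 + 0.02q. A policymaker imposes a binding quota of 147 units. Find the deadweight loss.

310.93

Competitive equilibrium: 138 − 0.7q = 11 + 0.02q → q* = 176.3889, p* = 14.5278.
At q = 147: demand price = 138 − 0.7·147 = 35.1; supply price = 11 + 0.02·147 = 13.94.
Δq = 176.3889 − 147 = 29.3889; wedge = 35.1 − 13.94 = 21.16.
The triangle = ½ × 29.3889 × 21.16 = 310.93.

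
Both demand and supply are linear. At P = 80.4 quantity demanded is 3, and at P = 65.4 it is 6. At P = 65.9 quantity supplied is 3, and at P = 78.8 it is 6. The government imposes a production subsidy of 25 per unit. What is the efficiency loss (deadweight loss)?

Demand slope = (65.4 − 80.4)/(6 − 3) = −5, so P = 95.4 − 5Q.
Supply slope = (78.8 − 65.9)/(6 − 3) = 4.3, so P = 53 + 4.3Q.
Competitive equilibrium: 95.4 − 5Q = 53 + 4.3Q → Q* = 4.5591, P* = 72.6043.
The subsidy lowers effective supply by 25: P = 28 + 4.3Q.
New quantity: 95.4 − 5Q = 28 + 4.3Q → Q' = 7.2473.
Overproduction ΔQ = 7.2473 − 4.5591 = 2.6882; wedge = subsidy = 25.
Welfare loss = ½ × 2.6882 × 25 = 33.60.

33.60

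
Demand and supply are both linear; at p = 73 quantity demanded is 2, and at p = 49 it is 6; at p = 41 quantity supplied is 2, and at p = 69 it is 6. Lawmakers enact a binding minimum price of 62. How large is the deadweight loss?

Demand slope = (49 − 73)/(6 − 2) = −6, so p = 85 − 6q.
Supply slope = (69 − 41)/(6 − 2) = 7, so p = 27 + 7q.
Competitive equilibrium: 85 − 6q = 27 + 7q → q* = 4.4615, p* = 58.2308.
At the floor p = 62, quantity demanded = (85 − 62)/6 = 3.8333.
Sellers' marginal cost at q' = 3.8333: 27 + 7·3.8333 = 53.8331.
Δq = 4.4615 − 3.8333 = 0.6282; wedge = 62 − 53.8331 = 8.1669.
The triangle = ½ × 0.6282 × 8.1669 = 2.57.

2.57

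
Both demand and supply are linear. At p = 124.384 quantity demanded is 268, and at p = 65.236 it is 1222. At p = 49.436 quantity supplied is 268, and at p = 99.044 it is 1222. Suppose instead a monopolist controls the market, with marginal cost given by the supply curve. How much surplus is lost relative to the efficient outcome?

Demand slope = (65.236 − 124.384)/(1222 − 268) = −0.062, so p = 141 − 0.062q.
Supply slope = (99.044 − 49.436)/(1222 − 268) = 0.052, so p = 35.5 + 0.052q.
Competitive equilibrium: 141 − 0.062q = 35.5 + 0.052q → q* = 925.438596, p* = 83.622807.
Marginal revenue: MR = 141 − 0.124q. Set MR = MC: 141 − 0.124q = 35.5 + 0.052q → q_m = 599.431818.
Price p_m = 141 − 0.062·599.431818 = 103.835227; MC(q_m) = 35.5 + 0.052·599.431818 = 66.670455.
Competitive q* = 925.438596, so Δq = 326.006778; wedge = 103.835227 − 66.670455 = 37.164772.
Welfare loss = ½ × 326.006778 × 37.164772 = 6057.98.

6057.98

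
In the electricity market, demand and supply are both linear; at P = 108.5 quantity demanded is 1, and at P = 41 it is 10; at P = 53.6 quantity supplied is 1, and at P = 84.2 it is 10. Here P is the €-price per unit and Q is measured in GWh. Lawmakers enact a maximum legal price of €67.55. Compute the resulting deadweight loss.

€4.75

Demand slope = (41 − 108.5)/(10 − 1) = −7.5, so P = 116 − 7.5Q.
Supply slope = (84.2 − 53.6)/(10 − 1) = 3.4, so P = 50.2 + 3.4Q.
Competitive equilibrium: 116 − 7.5Q = 50.2 + 3.4Q → Q* = 6.0367, P* = 70.7248.
At the ceiling P = 67.55, quantity supplied = (67.55 − 50.2)/3.4 = 5.1029.
Willingness to pay at Q' = 5.1029: 116 − 7.5·5.1029 = 77.7283.
ΔQ = 6.0367 − 5.1029 = 0.9338; wedge = 77.7283 − 67.55 = 10.1783.
The triangle = ½ × 0.9338 × 10.1783 = €4.75.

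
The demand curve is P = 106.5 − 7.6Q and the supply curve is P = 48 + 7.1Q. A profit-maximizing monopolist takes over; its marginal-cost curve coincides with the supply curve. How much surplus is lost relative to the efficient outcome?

13.52

Competitive equilibrium: 106.5 − 7.6Q = 48 + 7.1Q → Q* = 3.9796, P* = 76.2551.
Marginal revenue: MR = 106.5 − 15.2Q. Set MR = MC: 106.5 − 15.2Q = 48 + 7.1Q → Q_m = 2.6233.
Price P_m = 106.5 − 7.6·2.6233 = 86.5629; MC(Q_m) = 48 + 7.1·2.6233 = 66.6254.
Competitive Q* = 3.9796, so ΔQ = 1.3563; wedge = 86.5629 − 66.6254 = 19.9375.
Deadweight loss = ½ × 1.3563 × 19.9375 = 13.52.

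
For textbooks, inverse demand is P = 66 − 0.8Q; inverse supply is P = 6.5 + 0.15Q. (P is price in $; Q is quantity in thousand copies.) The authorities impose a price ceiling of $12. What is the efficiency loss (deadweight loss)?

Competitive equilibrium: 66 − 0.8Q = 6.5 + 0.15Q → Q* = 62.6316, P* = 15.8947.
At the ceiling P = 12, quantity supplied = (12 − 6.5)/0.15 = 36.6667.
Willingness to pay at Q' = 36.6667: 66 − 0.8·36.6667 = 36.6666.
ΔQ = 62.6316 − 36.6667 = 25.9649; wedge = 36.6666 − 12 = 24.6666.
The triangle = ½ × 25.9649 × 24.6666 = $320.23 thousand.

$320.23 thousand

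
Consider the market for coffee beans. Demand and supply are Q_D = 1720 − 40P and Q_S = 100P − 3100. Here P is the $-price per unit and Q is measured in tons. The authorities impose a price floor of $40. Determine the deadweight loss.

In inverse form: demand P = 43 − 0.025Q, supply P = 31 + 0.01Q.
Competitive equilibrium: 43 − 0.025Q = 31 + 0.01Q → Q* = 342.8571, P* = 34.4286.
At the floor P = 40, quantity demanded = (43 − 40)/0.025 = 120.
Sellers' marginal cost at Q' = 120: 31 + 0.01·120 = 32.2.
ΔQ = 342.8571 − 120 = 222.8571; wedge = 40 − 32.2 = 7.8.
The triangle = ½ × 222.8571 × 7.8 = $869.14.

$869.14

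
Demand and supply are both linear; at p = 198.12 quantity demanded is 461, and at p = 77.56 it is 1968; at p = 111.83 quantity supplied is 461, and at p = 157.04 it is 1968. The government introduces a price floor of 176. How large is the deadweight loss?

Demand slope = (77.56 − 198.12)/(1968 − 461) = −0.08, so p = 235 − 0.08q.
Supply slope = (157.04 − 111.83)/(1968 − 461) = 0.03, so p = 98 + 0.03q.
Competitive equilibrium: 235 − 0.08q = 98 + 0.03q → q* = 1245.4545, p* = 135.3636.
At the floor p = 176, quantity demanded = (235 − 176)/0.08 = 737.5.
Sellers' marginal cost at q' = 737.5: 98 + 0.03·737.5 = 120.125.
Δq = 1245.4545 − 737.5 = 507.9545; wedge = 176 − 120.125 = 55.875.
Deadweight loss = ½ × 507.9545 × 55.875 = 14190.98.

14190.98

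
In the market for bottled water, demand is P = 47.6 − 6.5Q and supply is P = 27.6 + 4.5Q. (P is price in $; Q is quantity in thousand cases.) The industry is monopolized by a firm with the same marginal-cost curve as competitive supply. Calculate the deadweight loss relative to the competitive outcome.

$2.51 thousand

Competitive equilibrium: 47.6 − 6.5Q = 27.6 + 4.5Q → Q* = 1.8182, P* = 35.7818.
Marginal revenue: MR = 47.6 − 13Q. Set MR = MC: 47.6 − 13Q = 27.6 + 4.5Q → Q_m = 1.1429.
Price P_m = 47.6 − 6.5·1.1429 = 40.1712; MC(Q_m) = 27.6 + 4.5·1.1429 = 32.7431.
Competitive Q* = 1.8182, so ΔQ = 0.6753; wedge = 40.1712 − 32.7431 = 7.4281.
Welfare loss = ½ × 0.6753 × 7.4281 = $2.51 thousand.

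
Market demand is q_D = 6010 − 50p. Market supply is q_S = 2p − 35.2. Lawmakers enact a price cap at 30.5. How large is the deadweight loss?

7647.87

In inverse form: demand p = 120.2 − 0.02q, supply p = 17.6 + 0.5q.
Competitive equilibrium: 120.2 − 0.02q = 17.6 + 0.5q → q* = 197.3077, p* = 116.2538.
At the ceiling p = 30.5, quantity supplied = (30.5 − 17.6)/0.5 = 25.8.
Willingness to pay at q' = 25.8: 120.2 − 0.02·25.8 = 119.684.
Δq = 197.3077 − 25.8 = 171.5077; wedge = 119.684 − 30.5 = 89.184.
Welfare loss = ½ × 171.5077 × 89.184 = 7647.87.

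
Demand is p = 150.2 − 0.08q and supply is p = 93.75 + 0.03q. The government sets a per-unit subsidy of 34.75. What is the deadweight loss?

Competitive equilibrium: 150.2 − 0.08q = 93.75 + 0.03q → q* = 513.1818, p* = 109.1455.
The subsidy lowers effective supply by 34.75: p = 59 + 0.03q.
New quantity: 150.2 − 0.08q = 59 + 0.03q → q' = 829.0909.
Overproduction Δq = 829.0909 − 513.1818 = 315.9091; wedge = subsidy = 34.75.
The triangle = ½ × 315.9091 × 34.75 = 5488.92.

5488.92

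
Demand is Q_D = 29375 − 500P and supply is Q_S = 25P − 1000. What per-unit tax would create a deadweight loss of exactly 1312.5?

In inverse form: demand P = 58.75 − 0.002Q, supply P = 40 + 0.04Q.
Competitive equilibrium: 58.75 − 0.002Q = 40 + 0.04Q → Q* = 446.4286, P* = 57.8571.
A tax t gives ΔQ = t/0.042 and wedge t, so DWL = t²/0.084.
t²/0.084 = 1312.5 → t² = 110.25 → t = 10.5.

10.5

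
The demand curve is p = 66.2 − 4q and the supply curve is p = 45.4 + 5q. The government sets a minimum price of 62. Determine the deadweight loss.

Competitive equilibrium: 66.2 − 4q = 45.4 + 5q → q* = 2.3111, p* = 56.9556.
At the floor p = 62, quantity demanded = (66.2 − 62)/4 = 1.05.
Sellers' marginal cost at q' = 1.05: 45.4 + 5·1.05 = 50.65.
Δq = 2.3111 − 1.05 = 1.2611; wedge = 62 − 50.65 = 11.35.
The triangle = ½ × 1.2611 × 11.35 = 7.16.

7.16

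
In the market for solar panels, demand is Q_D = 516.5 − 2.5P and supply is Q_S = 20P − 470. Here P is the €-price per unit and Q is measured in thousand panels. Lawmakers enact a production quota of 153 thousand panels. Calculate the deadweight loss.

In inverse form: demand P = 206.6 − 0.4Q, supply P = 23.5 + 0.05Q.
Competitive equilibrium: 206.6 − 0.4Q = 23.5 + 0.05Q → Q* = 406.8889, P* = 43.8444.
At Q = 153: demand price = 206.6 − 0.4·153 = 145.4; supply price = 23.5 + 0.05·153 = 31.15.
ΔQ = 406.8889 − 153 = 253.8889; wedge = 145.4 − 31.15 = 114.25.
Welfare loss = ½ × 253.8889 × 114.25 = €14503.40 thousand.

€14503.40 thousand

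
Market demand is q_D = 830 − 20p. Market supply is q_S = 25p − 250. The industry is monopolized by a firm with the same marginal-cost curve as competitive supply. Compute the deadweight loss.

703.125

In inverse form: demand p = 41.5 − 0.05q, supply p = 10 + 0.04q.
Competitive equilibrium: 41.5 − 0.05q = 10 + 0.04q → q* = 350, p* = 24.
Marginal revenue: MR = 41.5 − 0.1q. Set MR = MC: 41.5 − 0.1q = 10 + 0.04q → q_m = 225.
Price p_m = 41.5 − 0.05·225 = 30.25; MC(q_m) = 10 + 0.04·225 = 19.
Competitive q* = 350, so Δq = 125; wedge = 30.25 − 19 = 11.25.
Deadweight loss = ½ × 125 × 11.25 = 703.125.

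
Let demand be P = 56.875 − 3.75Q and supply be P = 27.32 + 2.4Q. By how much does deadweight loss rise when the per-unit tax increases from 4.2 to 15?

16.86

Competitive equilibrium: 56.875 − 3.75Q = 27.32 + 2.4Q → Q* = 4.8057, P* = 38.8537.
For a per-unit tax t: ΔQ = t/6.15, so DWL = ½·t·(t/6.15) = t²/12.3.
At t = 4.2: DWL = 1.434. At t = 15: DWL = 18.293.
Increase = 18.293 − 1.434 = 16.86.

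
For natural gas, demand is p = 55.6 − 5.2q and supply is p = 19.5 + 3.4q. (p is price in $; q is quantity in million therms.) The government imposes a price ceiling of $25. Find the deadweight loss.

Competitive equilibrium: 55.6 − 5.2q = 19.5 + 3.4q → q* = 4.1977, p* = 33.7721.
At the ceiling p = 25, quantity supplied = (25 − 19.5)/3.4 = 1.6176.
Willingness to pay at q' = 1.6176: 55.6 − 5.2·1.6176 = 47.1885.
Δq = 4.1977 − 1.6176 = 2.5801; wedge = 47.1885 − 25 = 22.1885.
DWL = ½ × 2.5801 × 22.1885 = $28.62 million.

$28.62 million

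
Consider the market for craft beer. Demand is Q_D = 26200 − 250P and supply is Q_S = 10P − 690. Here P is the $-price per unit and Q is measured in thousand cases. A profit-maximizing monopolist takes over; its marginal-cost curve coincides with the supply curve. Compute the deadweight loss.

In inverse form: demand P = 104.8 − 0.004Q, supply P = 69 + 0.1Q.
Competitive equilibrium: 104.8 − 0.004Q = 69 + 0.1Q → Q* = 344.2308, P* = 103.4231.
Marginal revenue: MR = 104.8 − 0.008Q. Set MR = MC: 104.8 − 0.008Q = 69 + 0.1Q → Q_m = 331.4815.
Price P_m = 104.8 − 0.004·331.4815 = 103.4741; MC(Q_m) = 69 + 0.1·331.4815 = 102.1482.
Competitive Q* = 344.2308, so ΔQ = 12.7493; wedge = 103.4741 − 102.1482 = 1.3259.
DWL = ½ × 12.7493 × 1.3259 = $8.45 thousand.

$8.45 thousand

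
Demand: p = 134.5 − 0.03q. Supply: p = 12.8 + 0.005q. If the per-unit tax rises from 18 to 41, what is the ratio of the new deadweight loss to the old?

5.188

Competitive equilibrium: 134.5 − 0.03q = 12.8 + 0.005q → q* = 3477.1429, p* = 30.1857.
For a per-unit tax t: Δq = t/0.035, so DWL = ½·t·(t/0.035) = t²/0.07.
At t = 18: DWL = 4628.571. At t = 41: DWL = 24014.286.
Ratio = (41/18)² = 5.188.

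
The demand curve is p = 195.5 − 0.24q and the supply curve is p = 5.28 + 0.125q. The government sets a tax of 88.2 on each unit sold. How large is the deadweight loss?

10656.49

Competitive equilibrium: 195.5 − 0.24q = 5.28 + 0.125q → q* = 521.15068, p* = 70.42384.
With the tax, the buyer price exceeds the seller price by 88.2: (195.5 − 0.24q) − (5.28 + 0.125q) = 88.2 → q' = 279.50685.
Δq = 521.15068 − 279.50685 = 241.64383; the wedge equals the tax, 88.2.
Welfare loss = ½ × 241.64383 × 88.2 = 10656.49.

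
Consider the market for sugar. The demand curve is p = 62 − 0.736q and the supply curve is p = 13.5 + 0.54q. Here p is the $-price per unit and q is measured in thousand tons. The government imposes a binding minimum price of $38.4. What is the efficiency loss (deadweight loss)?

$22.54 thousand

Competitive equilibrium: 62 − 0.736q = 13.5 + 0.54q → q* = 38.0094, p* = 34.0251.
At the floor p = 38.4, quantity demanded = (62 − 38.4)/0.736 = 32.0652.
Sellers' marginal cost at q' = 32.0652: 13.5 + 0.54·32.0652 = 30.8152.
Δq = 38.0094 − 32.0652 = 5.9442; wedge = 38.4 − 30.8152 = 7.5848.
The triangle = ½ × 5.9442 × 7.5848 = $22.54 thousand.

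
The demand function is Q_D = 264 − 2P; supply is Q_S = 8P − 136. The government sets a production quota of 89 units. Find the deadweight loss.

2820.31

In inverse form: demand P = 132 − 0.5Q, supply P = 17 + 0.125Q.
Competitive equilibrium: 132 − 0.5Q = 17 + 0.125Q → Q* = 184, P* = 40.
At Q = 89: demand price = 132 − 0.5·89 = 87.5; supply price = 17 + 0.125·89 = 28.125.
ΔQ = 184 − 89 = 95; wedge = 87.5 − 28.125 = 59.375.
DWL = ½ × 95 × 59.375 = 2820.31.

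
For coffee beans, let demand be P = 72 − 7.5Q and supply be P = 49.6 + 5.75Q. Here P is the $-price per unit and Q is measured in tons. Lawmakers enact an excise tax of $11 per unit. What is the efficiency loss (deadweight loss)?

$4.57

Competitive equilibrium: 72 − 7.5Q = 49.6 + 5.75Q → Q* = 1.6906, P* = 59.3208.
With the tax, the buyer price exceeds the seller price by 11: (72 − 7.5Q) − (49.6 + 5.75Q) = 11 → Q' = 0.8604.
ΔQ = 1.6906 − 0.8604 = 0.8302; the wedge equals the tax, 11.
The triangle = ½ × 0.8302 × 11 = $4.57.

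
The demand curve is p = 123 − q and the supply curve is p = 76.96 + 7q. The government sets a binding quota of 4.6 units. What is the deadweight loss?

Competitive equilibrium: 123 − q = 76.96 + 7q → q* = 5.755, p* = 117.245.
At q = 4.6: demand price = 123 − 1·4.6 = 118.4; supply price = 76.96 + 7·4.6 = 109.16.
Δq = 5.755 − 4.6 = 1.155; wedge = 118.4 − 109.16 = 9.24.
Welfare loss = ½ × 1.155 × 9.24 = 5.34.

5.34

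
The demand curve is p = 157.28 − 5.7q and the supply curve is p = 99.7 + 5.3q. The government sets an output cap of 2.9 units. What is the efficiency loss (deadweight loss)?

29.98

Competitive equilibrium: 157.28 − 5.7q = 99.7 + 5.3q → q* = 5.23455, p* = 127.44309.
At q = 2.9: demand price = 157.28 − 5.7·2.9 = 140.75; supply price = 99.7 + 5.3·2.9 = 115.07.
Δq = 5.23455 − 2.9 = 2.33455; wedge = 140.75 − 115.07 = 25.68.
DWL = ½ × 2.33455 × 25.68 = 29.98.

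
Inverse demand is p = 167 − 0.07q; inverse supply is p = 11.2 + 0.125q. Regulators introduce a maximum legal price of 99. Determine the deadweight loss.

909.34

Competitive equilibrium: 167 − 0.07q = 11.2 + 0.125q → q* = 798.9744, p* = 111.0718.
At the ceiling p = 99, quantity supplied = (99 − 11.2)/0.125 = 702.4.
Willingness to pay at q' = 702.4: 167 − 0.07·702.4 = 117.832.
Δq = 798.9744 − 702.4 = 96.5744; wedge = 117.832 − 99 = 18.832.
The triangle = ½ × 96.5744 × 18.832 = 909.34.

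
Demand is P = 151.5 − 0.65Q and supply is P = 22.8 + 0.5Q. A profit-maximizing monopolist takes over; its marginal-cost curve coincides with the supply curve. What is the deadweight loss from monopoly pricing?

Competitive equilibrium: 151.5 − 0.65Q = 22.8 + 0.5Q → Q* = 111.913, P* = 78.7565.
Marginal revenue: MR = 151.5 − 1.3Q. Set MR = MC: 151.5 − 1.3Q = 22.8 + 0.5Q → Q_m = 71.5.
Price P_m = 151.5 − 0.65·71.5 = 105.025; MC(Q_m) = 22.8 + 0.5·71.5 = 58.55.
Competitive Q* = 111.913, so ΔQ = 40.413; wedge = 105.025 − 58.55 = 46.475.
Deadweight loss = ½ × 40.413 × 46.475 = 939.10.

939.10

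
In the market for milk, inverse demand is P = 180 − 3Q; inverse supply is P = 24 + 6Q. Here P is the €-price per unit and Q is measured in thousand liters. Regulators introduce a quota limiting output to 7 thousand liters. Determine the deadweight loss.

Competitive equilibrium: 180 − 3Q = 24 + 6Q → Q* = 17.3333, P* = 128.
At Q = 7: demand price = 180 − 3·7 = 159; supply price = 24 + 6·7 = 66.
ΔQ = 17.3333 − 7 = 10.3333; wedge = 159 − 66 = 93.
DWL = ½ × 10.3333 × 93 = €480.50 thousand.

€480.50 thousand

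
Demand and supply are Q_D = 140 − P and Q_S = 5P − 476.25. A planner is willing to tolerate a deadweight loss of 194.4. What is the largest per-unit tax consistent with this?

21.6

In inverse form: demand P = 140 − Q, supply P = 95.25 + 0.2Q.
Competitive equilibrium: 140 − Q = 95.25 + 0.2Q → Q* = 37.2917, P* = 102.7083.
A tax t gives ΔQ = t/1.2 and wedge t, so DWL = t²/2.4.
t²/2.4 = 194.4 → t² = 466.56 → t = 21.6.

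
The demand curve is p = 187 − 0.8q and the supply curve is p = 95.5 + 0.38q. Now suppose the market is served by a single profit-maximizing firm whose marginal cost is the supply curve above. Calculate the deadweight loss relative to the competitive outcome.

Competitive equilibrium: 187 − 0.8q = 95.5 + 0.38q → q* = 77.54237, p* = 124.9661.
Marginal revenue: MR = 187 − 1.6q. Set MR = MC: 187 − 1.6q = 95.5 + 0.38q → q_m = 46.21212.
Price p_m = 187 − 0.8·46.21212 = 150.0303; MC(q_m) = 95.5 + 0.38·46.21212 = 113.06061.
Competitive q* = 77.54237, so Δq = 31.33025; wedge = 150.0303 − 113.06061 = 36.96969.
Deadweight loss = ½ × 31.33025 × 36.96969 = 579.13.

579.13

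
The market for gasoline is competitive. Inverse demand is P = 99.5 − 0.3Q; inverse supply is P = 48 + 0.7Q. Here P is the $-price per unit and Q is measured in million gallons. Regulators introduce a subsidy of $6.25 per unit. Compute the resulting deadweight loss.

Competitive equilibrium: 99.5 − 0.3Q = 48 + 0.7Q → Q* = 51.5, P* = 84.05.
The subsidy lowers effective supply by 6.25: P = 41.75 + 0.7Q.
New quantity: 99.5 − 0.3Q = 41.75 + 0.7Q → Q' = 57.75.
Overproduction ΔQ = 57.75 − 51.5 = 6.25; wedge = subsidy = 6.25.
DWL = ½ × 6.25 × 6.25 = $19.53 million.

$19.53 million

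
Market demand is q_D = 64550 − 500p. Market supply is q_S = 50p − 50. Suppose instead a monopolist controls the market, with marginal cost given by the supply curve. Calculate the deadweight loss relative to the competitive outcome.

2589.90

In inverse form: demand p = 129.1 − 0.002q, supply p = 1 + 0.02q.
Competitive equilibrium: 129.1 − 0.002q = 1 + 0.02q → q* = 5822.7273, p* = 117.4545.
Marginal revenue: MR = 129.1 − 0.004q. Set MR = MC: 129.1 − 0.004q = 1 + 0.02q → q_m = 5337.5.
Price p_m = 129.1 − 0.002·5337.5 = 118.425; MC(q_m) = 1 + 0.02·5337.5 = 107.75.
Competitive q* = 5822.7273, so Δq = 485.2273; wedge = 118.425 − 107.75 = 10.675.
Welfare loss = ½ × 485.2273 × 10.675 = 2589.90.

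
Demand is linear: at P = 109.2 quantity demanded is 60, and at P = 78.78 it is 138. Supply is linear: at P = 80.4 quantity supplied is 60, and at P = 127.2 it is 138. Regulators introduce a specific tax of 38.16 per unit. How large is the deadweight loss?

735.45

Demand slope = (78.78 − 109.2)/(138 − 60) = −0.39, so P = 132.6 − 0.39Q.
Supply slope = (127.2 − 80.4)/(138 − 60) = 0.6, so P = 44.4 + 0.6Q.
Competitive equilibrium: 132.6 − 0.39Q = 44.4 + 0.6Q → Q* = 89.0909, P* = 97.8545.
With the tax, the buyer price exceeds the seller price by 38.16: (132.6 − 0.39Q) − (44.4 + 0.6Q) = 38.16 → Q' = 50.5455.
ΔQ = 89.0909 − 50.5455 = 38.5454; the wedge equals the tax, 38.16.
DWL = ½ × 38.5454 × 38.16 = 735.45.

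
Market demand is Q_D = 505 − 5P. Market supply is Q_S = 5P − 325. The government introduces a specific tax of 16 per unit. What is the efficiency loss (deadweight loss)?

320

In inverse form: demand P = 101 − 0.2Q, supply P = 65 + 0.2Q.
Competitive equilibrium: 101 − 0.2Q = 65 + 0.2Q → Q* = 90, P* = 83.
With the tax, the buyer price exceeds the seller price by 16: (101 − 0.2Q) − (65 + 0.2Q) = 16 → Q' = 50.
ΔQ = 90 − 50 = 40; the wedge equals the tax, 16.
DWL = ½ × 40 × 16 = 320.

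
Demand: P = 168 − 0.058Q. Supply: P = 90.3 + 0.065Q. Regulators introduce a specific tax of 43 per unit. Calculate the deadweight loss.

Competitive equilibrium: 168 − 0.058Q = 90.3 + 0.065Q → Q* = 631.7073, P* = 131.361.
With the tax, the buyer price exceeds the seller price by 43: (168 − 0.058Q) − (90.3 + 0.065Q) = 43 → Q' = 282.1138.
ΔQ = 631.7073 − 282.1138 = 349.5935; the wedge equals the tax, 43.
The triangle = ½ × 349.5935 × 43 = 7516.26.

7516.26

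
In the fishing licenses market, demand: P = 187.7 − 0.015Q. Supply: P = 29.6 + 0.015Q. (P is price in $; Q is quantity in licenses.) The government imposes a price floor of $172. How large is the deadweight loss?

$267548.17

Competitive equilibrium: 187.7 − 0.015Q = 29.6 + 0.015Q → Q* = 5270, P* = 108.65.
At the floor P = 172, quantity demanded = (187.7 − 172)/0.015 = 1046.66667.
Sellers' marginal cost at Q' = 1046.66667: 29.6 + 0.015·1046.66667 = 45.3.
ΔQ = 5270 − 1046.66667 = 4223.33333; wedge = 172 − 45.3 = 126.7.
The triangle = ½ × 4223.33333 × 126.7 = $267548.17.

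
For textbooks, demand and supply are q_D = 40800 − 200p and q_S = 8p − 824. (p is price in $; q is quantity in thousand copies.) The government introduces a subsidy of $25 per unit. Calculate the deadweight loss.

In inverse form: demand p = 204 − 0.005q, supply p = 103 + 0.125q.
Competitive equilibrium: 204 − 0.005q = 103 + 0.125q → q* = 776.9231, p* = 200.1154.
The subsidy lowers effective supply by 25: p = 78 + 0.125q.
New quantity: 204 − 0.005q = 78 + 0.125q → q' = 969.2308.
Overproduction Δq = 969.2308 − 776.9231 = 192.3077; wedge = subsidy = 25.
Deadweight loss = ½ × 192.3077 × 25 = $2403.85 thousand.

$2403.85 thousand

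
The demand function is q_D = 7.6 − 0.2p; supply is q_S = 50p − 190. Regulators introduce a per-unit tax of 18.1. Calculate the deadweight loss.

In inverse form: demand p = 38 − 5q, supply p = 3.8 + 0.02q.
Competitive equilibrium: 38 − 5q = 3.8 + 0.02q → q* = 6.8127, p* = 3.9363.
With the tax, the buyer price exceeds the seller price by 18.1: (38 − 5q) − (3.8 + 0.02q) = 18.1 → q' = 3.2072.
Δq = 6.8127 − 3.2072 = 3.6055; the wedge equals the tax, 18.1.
DWL = ½ × 3.6055 × 18.1 = 32.63.

32.63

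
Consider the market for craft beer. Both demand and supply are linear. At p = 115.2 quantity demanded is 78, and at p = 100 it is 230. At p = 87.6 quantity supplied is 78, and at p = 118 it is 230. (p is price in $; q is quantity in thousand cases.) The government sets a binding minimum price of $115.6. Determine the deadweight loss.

$1382.40 thousand

Demand slope = (100 − 115.2)/(230 − 78) = −0.1, so p = 123 − 0.1q.
Supply slope = (118 − 87.6)/(230 − 78) = 0.2, so p = 72 + 0.2q.
Competitive equilibrium: 123 − 0.1q = 72 + 0.2q → q* = 170, p* = 106.
At the floor p = 115.6, quantity demanded = (123 − 115.6)/0.1 = 74.
Sellers' marginal cost at q' = 74: 72 + 0.2·74 = 86.8.
Δq = 170 − 74 = 96; wedge = 115.6 − 86.8 = 28.8.
DWL = ½ × 96 × 28.8 = $1382.40 thousand.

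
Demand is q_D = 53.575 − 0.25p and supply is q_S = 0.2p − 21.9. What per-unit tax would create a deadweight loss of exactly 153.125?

52.5

In inverse form: demand p = 214.3 − 4q, supply p = 109.5 + 5q.
Competitive equilibrium: 214.3 − 4q = 109.5 + 5q → q* = 11.6444, p* = 167.7222.
A tax t gives Δq = t/9 and wedge t, so DWL = t²/18.
t²/18 = 153.125 → t² = 2756.25 → t = 52.5.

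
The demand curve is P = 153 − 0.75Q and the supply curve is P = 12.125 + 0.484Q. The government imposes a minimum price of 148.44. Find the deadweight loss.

7207.52

Competitive equilibrium: 153 − 0.75Q = 12.125 + 0.484Q → Q* = 114.16126, P* = 67.37905.
At the floor P = 148.44, quantity demanded = (153 − 148.44)/0.75 = 6.08.
Sellers' marginal cost at Q' = 6.08: 12.125 + 0.484·6.08 = 15.06772.
ΔQ = 114.16126 − 6.08 = 108.08126; wedge = 148.44 − 15.06772 = 133.37228.
The triangle = ½ × 108.08126 × 133.37228 = 7207.52.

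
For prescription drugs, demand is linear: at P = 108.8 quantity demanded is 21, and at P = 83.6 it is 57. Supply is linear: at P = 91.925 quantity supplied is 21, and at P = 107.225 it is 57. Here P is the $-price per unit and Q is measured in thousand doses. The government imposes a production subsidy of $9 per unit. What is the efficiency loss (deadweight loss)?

Demand slope = (83.6 − 108.8)/(57 − 21) = −0.7, so P = 123.5 − 0.7Q.
Supply slope = (107.225 − 91.925)/(57 − 21) = 0.425, so P = 83 + 0.425Q.
Competitive equilibrium: 123.5 − 0.7Q = 83 + 0.425Q → Q* = 36, P* = 98.3.
The subsidy lowers effective supply by 9: P = 74 + 0.425Q.
New quantity: 123.5 − 0.7Q = 74 + 0.425Q → Q' = 44.
Overproduction ΔQ = 44 − 36 = 8; wedge = subsidy = 9.
Deadweight loss = ½ × 8 × 9 = $36 thousand.

$36 thousand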